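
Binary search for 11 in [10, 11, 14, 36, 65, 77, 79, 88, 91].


Step 1: lo=0, hi=8, mid=4, val=65
Step 2: lo=0, hi=3, mid=1, val=11

Found at index 1


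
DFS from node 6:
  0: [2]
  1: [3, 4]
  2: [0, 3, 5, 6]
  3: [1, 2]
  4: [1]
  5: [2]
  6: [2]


Visit 6, push [2]
Visit 2, push [5, 3, 0]
Visit 0, push []
Visit 3, push [1]
Visit 1, push [4]
Visit 4, push []
Visit 5, push []

DFS order: [6, 2, 0, 3, 1, 4, 5]


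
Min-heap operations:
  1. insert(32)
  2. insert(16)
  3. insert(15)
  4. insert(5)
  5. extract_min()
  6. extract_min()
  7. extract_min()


insert(32) -> [32]
insert(16) -> [16, 32]
insert(15) -> [15, 32, 16]
insert(5) -> [5, 15, 16, 32]
extract_min()->5, [15, 32, 16]
extract_min()->15, [16, 32]
extract_min()->16, [32]

Final heap: [32]


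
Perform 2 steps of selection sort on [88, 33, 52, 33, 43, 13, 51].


Initial: [88, 33, 52, 33, 43, 13, 51]
Step 1: min=13 at 5
  Swap: [13, 33, 52, 33, 43, 88, 51]
Step 2: min=33 at 1
  Swap: [13, 33, 52, 33, 43, 88, 51]

After 2 steps: [13, 33, 52, 33, 43, 88, 51]


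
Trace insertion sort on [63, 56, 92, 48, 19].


Initial: [63, 56, 92, 48, 19]
Insert 56: [56, 63, 92, 48, 19]
Insert 92: [56, 63, 92, 48, 19]
Insert 48: [48, 56, 63, 92, 19]
Insert 19: [19, 48, 56, 63, 92]

Sorted: [19, 48, 56, 63, 92]


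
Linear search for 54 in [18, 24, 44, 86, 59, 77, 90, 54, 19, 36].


i=0: 18!=54
i=1: 24!=54
i=2: 44!=54
i=3: 86!=54
i=4: 59!=54
i=5: 77!=54
i=6: 90!=54
i=7: 54==54 found!

Found at 7, 8 comps


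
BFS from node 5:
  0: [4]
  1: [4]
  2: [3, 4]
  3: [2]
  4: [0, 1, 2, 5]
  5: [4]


Visit 5, enqueue [4]
Visit 4, enqueue [0, 1, 2]
Visit 0, enqueue []
Visit 1, enqueue []
Visit 2, enqueue [3]
Visit 3, enqueue []

BFS order: [5, 4, 0, 1, 2, 3]


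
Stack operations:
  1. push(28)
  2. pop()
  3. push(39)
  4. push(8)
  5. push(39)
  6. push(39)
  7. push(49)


push(28) -> [28]
pop()->28, []
push(39) -> [39]
push(8) -> [39, 8]
push(39) -> [39, 8, 39]
push(39) -> [39, 8, 39, 39]
push(49) -> [39, 8, 39, 39, 49]

Final stack: [39, 8, 39, 39, 49]


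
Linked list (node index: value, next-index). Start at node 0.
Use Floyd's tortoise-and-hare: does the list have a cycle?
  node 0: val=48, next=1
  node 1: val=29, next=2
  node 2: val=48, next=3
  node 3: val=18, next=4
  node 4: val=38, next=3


Floyd's tortoise (slow, +1) and hare (fast, +2):
  init: slow=0, fast=0
  step 1: slow=1, fast=2
  step 2: slow=2, fast=4
  step 3: slow=3, fast=4
  step 4: slow=4, fast=4
  slow == fast at node 4: cycle detected

Cycle: yes


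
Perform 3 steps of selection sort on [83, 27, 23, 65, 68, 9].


Initial: [83, 27, 23, 65, 68, 9]
Step 1: min=9 at 5
  Swap: [9, 27, 23, 65, 68, 83]
Step 2: min=23 at 2
  Swap: [9, 23, 27, 65, 68, 83]
Step 3: min=27 at 2
  Swap: [9, 23, 27, 65, 68, 83]

After 3 steps: [9, 23, 27, 65, 68, 83]


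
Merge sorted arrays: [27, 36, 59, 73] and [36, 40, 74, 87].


Take 27 from A
Take 36 from A
Take 36 from B
Take 40 from B
Take 59 from A
Take 73 from A

Merged: [27, 36, 36, 40, 59, 73, 74, 87]


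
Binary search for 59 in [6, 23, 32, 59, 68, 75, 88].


Step 1: lo=0, hi=6, mid=3, val=59

Found at index 3


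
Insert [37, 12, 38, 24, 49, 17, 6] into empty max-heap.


Insert 37: [37]
Insert 12: [37, 12]
Insert 38: [38, 12, 37]
Insert 24: [38, 24, 37, 12]
Insert 49: [49, 38, 37, 12, 24]
Insert 17: [49, 38, 37, 12, 24, 17]
Insert 6: [49, 38, 37, 12, 24, 17, 6]

Final heap: [49, 38, 37, 12, 24, 17, 6]


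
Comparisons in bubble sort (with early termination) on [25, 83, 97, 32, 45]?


Algorithm: bubble sort (with early termination)
Input: [25, 83, 97, 32, 45]
Sorted: [25, 32, 45, 83, 97]

9


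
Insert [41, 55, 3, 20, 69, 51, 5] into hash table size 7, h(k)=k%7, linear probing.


Insert 41: h=6 -> slot 6
Insert 55: h=6, 1 probes -> slot 0
Insert 3: h=3 -> slot 3
Insert 20: h=6, 2 probes -> slot 1
Insert 69: h=6, 3 probes -> slot 2
Insert 51: h=2, 2 probes -> slot 4
Insert 5: h=5 -> slot 5

Table: [55, 20, 69, 3, 51, 5, 41]


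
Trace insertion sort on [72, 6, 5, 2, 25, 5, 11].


Initial: [72, 6, 5, 2, 25, 5, 11]
Insert 6: [6, 72, 5, 2, 25, 5, 11]
Insert 5: [5, 6, 72, 2, 25, 5, 11]
Insert 2: [2, 5, 6, 72, 25, 5, 11]
Insert 25: [2, 5, 6, 25, 72, 5, 11]
Insert 5: [2, 5, 5, 6, 25, 72, 11]
Insert 11: [2, 5, 5, 6, 11, 25, 72]

Sorted: [2, 5, 5, 6, 11, 25, 72]


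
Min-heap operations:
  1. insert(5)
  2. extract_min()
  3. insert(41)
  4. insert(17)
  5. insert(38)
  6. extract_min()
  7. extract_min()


insert(5) -> [5]
extract_min()->5, []
insert(41) -> [41]
insert(17) -> [17, 41]
insert(38) -> [17, 41, 38]
extract_min()->17, [38, 41]
extract_min()->38, [41]

Final heap: [41]


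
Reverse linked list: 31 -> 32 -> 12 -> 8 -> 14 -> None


Step 1: curr=31, set curr.next=prev(None) | reversed so far: 31
Step 2: curr=32, set curr.next=prev(31) | reversed so far: 32 -> 31
Step 3: curr=12, set curr.next=prev(32) | reversed so far: 12 -> 32 -> 31
Step 4: curr=8, set curr.next=prev(12) | reversed so far: 8 -> 12 -> 32 -> 31
Step 5: curr=14, set curr.next=prev(8) | reversed so far: 14 -> 8 -> 12 -> 32 -> 31

14 -> 8 -> 12 -> 32 -> 31 -> None


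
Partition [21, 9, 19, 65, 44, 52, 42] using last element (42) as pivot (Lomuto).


Pivot: 42
  21 <= 42: advance i (no swap)
  9 <= 42: advance i (no swap)
  19 <= 42: advance i (no swap)
Place pivot at 3: [21, 9, 19, 42, 44, 52, 65]

Partitioned: [21, 9, 19, 42, 44, 52, 65]


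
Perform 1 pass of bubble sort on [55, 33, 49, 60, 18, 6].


Initial: [55, 33, 49, 60, 18, 6]
Pass 1: [33, 49, 55, 18, 6, 60] (4 swaps)

After 1 pass: [33, 49, 55, 18, 6, 60]


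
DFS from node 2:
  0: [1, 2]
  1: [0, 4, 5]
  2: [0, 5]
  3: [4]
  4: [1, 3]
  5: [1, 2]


Visit 2, push [5, 0]
Visit 0, push [1]
Visit 1, push [5, 4]
Visit 4, push [3]
Visit 3, push []
Visit 5, push []

DFS order: [2, 0, 1, 4, 3, 5]


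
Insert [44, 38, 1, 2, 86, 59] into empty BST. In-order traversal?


Insert 44: root
Insert 38: L from 44
Insert 1: L from 44 -> L from 38
Insert 2: L from 44 -> L from 38 -> R from 1
Insert 86: R from 44
Insert 59: R from 44 -> L from 86

In-order: [1, 2, 38, 44, 59, 86]


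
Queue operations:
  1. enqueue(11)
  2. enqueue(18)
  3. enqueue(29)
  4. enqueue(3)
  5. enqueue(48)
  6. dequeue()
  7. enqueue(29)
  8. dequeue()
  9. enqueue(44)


enqueue(11) -> [11]
enqueue(18) -> [11, 18]
enqueue(29) -> [11, 18, 29]
enqueue(3) -> [11, 18, 29, 3]
enqueue(48) -> [11, 18, 29, 3, 48]
dequeue()->11, [18, 29, 3, 48]
enqueue(29) -> [18, 29, 3, 48, 29]
dequeue()->18, [29, 3, 48, 29]
enqueue(44) -> [29, 3, 48, 29, 44]

Final queue: [29, 3, 48, 29, 44]


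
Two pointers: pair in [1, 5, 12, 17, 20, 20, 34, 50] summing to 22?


lo=0(1)+hi=7(50)=51
lo=0(1)+hi=6(34)=35
lo=0(1)+hi=5(20)=21
lo=1(5)+hi=5(20)=25
lo=1(5)+hi=4(20)=25
lo=1(5)+hi=3(17)=22

Yes: 5+17=22


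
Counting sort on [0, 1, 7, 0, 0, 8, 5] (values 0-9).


Input: [0, 1, 7, 0, 0, 8, 5]
Counts: [3, 1, 0, 0, 0, 1, 0, 1, 1, 0]

Sorted: [0, 0, 0, 1, 5, 7, 8]


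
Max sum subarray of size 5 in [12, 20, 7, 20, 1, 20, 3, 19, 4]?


[0:5]: 60
[1:6]: 68
[2:7]: 51
[3:8]: 63
[4:9]: 47

Max: 68 at [1:6]


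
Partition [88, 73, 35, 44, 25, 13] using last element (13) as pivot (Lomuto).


Pivot: 13
Place pivot at 0: [13, 73, 35, 44, 25, 88]

Partitioned: [13, 73, 35, 44, 25, 88]


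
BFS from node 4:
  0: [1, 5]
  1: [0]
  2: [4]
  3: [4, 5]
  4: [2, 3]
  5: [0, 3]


Visit 4, enqueue [2, 3]
Visit 2, enqueue []
Visit 3, enqueue [5]
Visit 5, enqueue [0]
Visit 0, enqueue [1]
Visit 1, enqueue []

BFS order: [4, 2, 3, 5, 0, 1]


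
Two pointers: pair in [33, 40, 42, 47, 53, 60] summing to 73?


lo=0(33)+hi=5(60)=93
lo=0(33)+hi=4(53)=86
lo=0(33)+hi=3(47)=80
lo=0(33)+hi=2(42)=75
lo=0(33)+hi=1(40)=73

Yes: 33+40=73


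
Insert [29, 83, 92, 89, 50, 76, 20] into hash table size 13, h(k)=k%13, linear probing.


Insert 29: h=3 -> slot 3
Insert 83: h=5 -> slot 5
Insert 92: h=1 -> slot 1
Insert 89: h=11 -> slot 11
Insert 50: h=11, 1 probes -> slot 12
Insert 76: h=11, 2 probes -> slot 0
Insert 20: h=7 -> slot 7

Table: [76, 92, None, 29, None, 83, None, 20, None, None, None, 89, 50]


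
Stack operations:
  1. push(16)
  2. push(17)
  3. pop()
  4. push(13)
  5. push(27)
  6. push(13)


push(16) -> [16]
push(17) -> [16, 17]
pop()->17, [16]
push(13) -> [16, 13]
push(27) -> [16, 13, 27]
push(13) -> [16, 13, 27, 13]

Final stack: [16, 13, 27, 13]


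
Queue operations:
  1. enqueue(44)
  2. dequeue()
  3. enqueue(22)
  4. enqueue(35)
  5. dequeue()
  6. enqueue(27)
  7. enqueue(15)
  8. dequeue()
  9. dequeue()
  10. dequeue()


enqueue(44) -> [44]
dequeue()->44, []
enqueue(22) -> [22]
enqueue(35) -> [22, 35]
dequeue()->22, [35]
enqueue(27) -> [35, 27]
enqueue(15) -> [35, 27, 15]
dequeue()->35, [27, 15]
dequeue()->27, [15]
dequeue()->15, []

Final queue: []


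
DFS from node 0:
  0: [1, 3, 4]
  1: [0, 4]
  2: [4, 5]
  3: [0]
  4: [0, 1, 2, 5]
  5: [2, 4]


Visit 0, push [4, 3, 1]
Visit 1, push [4]
Visit 4, push [5, 2]
Visit 2, push [5]
Visit 5, push []
Visit 3, push []

DFS order: [0, 1, 4, 2, 5, 3]


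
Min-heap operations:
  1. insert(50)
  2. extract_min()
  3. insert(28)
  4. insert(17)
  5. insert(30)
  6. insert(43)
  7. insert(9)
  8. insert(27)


insert(50) -> [50]
extract_min()->50, []
insert(28) -> [28]
insert(17) -> [17, 28]
insert(30) -> [17, 28, 30]
insert(43) -> [17, 28, 30, 43]
insert(9) -> [9, 17, 30, 43, 28]
insert(27) -> [9, 17, 27, 43, 28, 30]

Final heap: [9, 17, 27, 43, 28, 30]


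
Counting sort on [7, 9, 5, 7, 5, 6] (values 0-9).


Input: [7, 9, 5, 7, 5, 6]
Counts: [0, 0, 0, 0, 0, 2, 1, 2, 0, 1]

Sorted: [5, 5, 6, 7, 7, 9]


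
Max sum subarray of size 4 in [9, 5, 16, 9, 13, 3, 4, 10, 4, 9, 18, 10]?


[0:4]: 39
[1:5]: 43
[2:6]: 41
[3:7]: 29
[4:8]: 30
[5:9]: 21
[6:10]: 27
[7:11]: 41
[8:12]: 41

Max: 43 at [1:5]


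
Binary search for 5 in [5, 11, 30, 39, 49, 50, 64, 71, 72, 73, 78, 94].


Step 1: lo=0, hi=11, mid=5, val=50
Step 2: lo=0, hi=4, mid=2, val=30
Step 3: lo=0, hi=1, mid=0, val=5

Found at index 0


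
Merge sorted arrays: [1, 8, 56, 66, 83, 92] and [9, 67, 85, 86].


Take 1 from A
Take 8 from A
Take 9 from B
Take 56 from A
Take 66 from A
Take 67 from B
Take 83 from A
Take 85 from B
Take 86 from B

Merged: [1, 8, 9, 56, 66, 67, 83, 85, 86, 92]


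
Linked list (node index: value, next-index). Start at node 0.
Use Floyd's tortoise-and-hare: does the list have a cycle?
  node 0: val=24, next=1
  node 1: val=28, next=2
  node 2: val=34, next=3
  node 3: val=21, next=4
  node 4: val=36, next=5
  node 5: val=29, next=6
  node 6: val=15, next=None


Floyd's tortoise (slow, +1) and hare (fast, +2):
  init: slow=0, fast=0
  step 1: slow=1, fast=2
  step 2: slow=2, fast=4
  step 3: slow=3, fast=6
  step 4: fast -> None, no cycle

Cycle: no


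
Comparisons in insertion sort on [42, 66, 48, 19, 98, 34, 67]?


Algorithm: insertion sort
Input: [42, 66, 48, 19, 98, 34, 67]
Sorted: [19, 34, 42, 48, 66, 67, 98]

14


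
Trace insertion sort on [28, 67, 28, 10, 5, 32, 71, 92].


Initial: [28, 67, 28, 10, 5, 32, 71, 92]
Insert 67: [28, 67, 28, 10, 5, 32, 71, 92]
Insert 28: [28, 28, 67, 10, 5, 32, 71, 92]
Insert 10: [10, 28, 28, 67, 5, 32, 71, 92]
Insert 5: [5, 10, 28, 28, 67, 32, 71, 92]
Insert 32: [5, 10, 28, 28, 32, 67, 71, 92]
Insert 71: [5, 10, 28, 28, 32, 67, 71, 92]
Insert 92: [5, 10, 28, 28, 32, 67, 71, 92]

Sorted: [5, 10, 28, 28, 32, 67, 71, 92]


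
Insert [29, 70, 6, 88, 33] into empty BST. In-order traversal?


Insert 29: root
Insert 70: R from 29
Insert 6: L from 29
Insert 88: R from 29 -> R from 70
Insert 33: R from 29 -> L from 70

In-order: [6, 29, 33, 70, 88]


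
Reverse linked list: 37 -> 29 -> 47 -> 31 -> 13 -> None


Step 1: curr=37, set curr.next=prev(None) | reversed so far: 37
Step 2: curr=29, set curr.next=prev(37) | reversed so far: 29 -> 37
Step 3: curr=47, set curr.next=prev(29) | reversed so far: 47 -> 29 -> 37
Step 4: curr=31, set curr.next=prev(47) | reversed so far: 31 -> 47 -> 29 -> 37
Step 5: curr=13, set curr.next=prev(31) | reversed so far: 13 -> 31 -> 47 -> 29 -> 37

13 -> 31 -> 47 -> 29 -> 37 -> None


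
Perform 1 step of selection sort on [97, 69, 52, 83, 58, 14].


Initial: [97, 69, 52, 83, 58, 14]
Step 1: min=14 at 5
  Swap: [14, 69, 52, 83, 58, 97]

After 1 step: [14, 69, 52, 83, 58, 97]


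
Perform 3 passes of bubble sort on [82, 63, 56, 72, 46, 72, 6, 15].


Initial: [82, 63, 56, 72, 46, 72, 6, 15]
Pass 1: [63, 56, 72, 46, 72, 6, 15, 82] (7 swaps)
Pass 2: [56, 63, 46, 72, 6, 15, 72, 82] (4 swaps)
Pass 3: [56, 46, 63, 6, 15, 72, 72, 82] (3 swaps)

After 3 passes: [56, 46, 63, 6, 15, 72, 72, 82]


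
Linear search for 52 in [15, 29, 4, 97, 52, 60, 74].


i=0: 15!=52
i=1: 29!=52
i=2: 4!=52
i=3: 97!=52
i=4: 52==52 found!

Found at 4, 5 comps


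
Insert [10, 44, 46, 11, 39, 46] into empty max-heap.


Insert 10: [10]
Insert 44: [44, 10]
Insert 46: [46, 10, 44]
Insert 11: [46, 11, 44, 10]
Insert 39: [46, 39, 44, 10, 11]
Insert 46: [46, 39, 46, 10, 11, 44]

Final heap: [46, 39, 46, 10, 11, 44]


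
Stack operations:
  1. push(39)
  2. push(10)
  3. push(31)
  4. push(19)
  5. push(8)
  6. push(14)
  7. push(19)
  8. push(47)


push(39) -> [39]
push(10) -> [39, 10]
push(31) -> [39, 10, 31]
push(19) -> [39, 10, 31, 19]
push(8) -> [39, 10, 31, 19, 8]
push(14) -> [39, 10, 31, 19, 8, 14]
push(19) -> [39, 10, 31, 19, 8, 14, 19]
push(47) -> [39, 10, 31, 19, 8, 14, 19, 47]

Final stack: [39, 10, 31, 19, 8, 14, 19, 47]


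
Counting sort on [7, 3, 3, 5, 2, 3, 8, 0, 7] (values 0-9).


Input: [7, 3, 3, 5, 2, 3, 8, 0, 7]
Counts: [1, 0, 1, 3, 0, 1, 0, 2, 1, 0]

Sorted: [0, 2, 3, 3, 3, 5, 7, 7, 8]


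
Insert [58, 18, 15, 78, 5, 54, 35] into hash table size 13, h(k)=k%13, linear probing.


Insert 58: h=6 -> slot 6
Insert 18: h=5 -> slot 5
Insert 15: h=2 -> slot 2
Insert 78: h=0 -> slot 0
Insert 5: h=5, 2 probes -> slot 7
Insert 54: h=2, 1 probes -> slot 3
Insert 35: h=9 -> slot 9

Table: [78, None, 15, 54, None, 18, 58, 5, None, 35, None, None, None]


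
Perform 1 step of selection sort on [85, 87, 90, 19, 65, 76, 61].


Initial: [85, 87, 90, 19, 65, 76, 61]
Step 1: min=19 at 3
  Swap: [19, 87, 90, 85, 65, 76, 61]

After 1 step: [19, 87, 90, 85, 65, 76, 61]


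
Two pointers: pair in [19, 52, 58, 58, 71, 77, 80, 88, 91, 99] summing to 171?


lo=0(19)+hi=9(99)=118
lo=1(52)+hi=9(99)=151
lo=2(58)+hi=9(99)=157
lo=3(58)+hi=9(99)=157
lo=4(71)+hi=9(99)=170
lo=5(77)+hi=9(99)=176
lo=5(77)+hi=8(91)=168
lo=6(80)+hi=8(91)=171

Yes: 80+91=171


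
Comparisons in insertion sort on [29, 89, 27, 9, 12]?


Algorithm: insertion sort
Input: [29, 89, 27, 9, 12]
Sorted: [9, 12, 27, 29, 89]

10


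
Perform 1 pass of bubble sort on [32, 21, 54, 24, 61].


Initial: [32, 21, 54, 24, 61]
Pass 1: [21, 32, 24, 54, 61] (2 swaps)

After 1 pass: [21, 32, 24, 54, 61]


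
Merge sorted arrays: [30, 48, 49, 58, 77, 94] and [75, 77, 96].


Take 30 from A
Take 48 from A
Take 49 from A
Take 58 from A
Take 75 from B
Take 77 from A
Take 77 from B
Take 94 from A

Merged: [30, 48, 49, 58, 75, 77, 77, 94, 96]


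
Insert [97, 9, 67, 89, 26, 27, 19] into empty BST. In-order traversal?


Insert 97: root
Insert 9: L from 97
Insert 67: L from 97 -> R from 9
Insert 89: L from 97 -> R from 9 -> R from 67
Insert 26: L from 97 -> R from 9 -> L from 67
Insert 27: L from 97 -> R from 9 -> L from 67 -> R from 26
Insert 19: L from 97 -> R from 9 -> L from 67 -> L from 26

In-order: [9, 19, 26, 27, 67, 89, 97]


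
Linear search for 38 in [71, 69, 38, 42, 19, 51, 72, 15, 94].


i=0: 71!=38
i=1: 69!=38
i=2: 38==38 found!

Found at 2, 3 comps


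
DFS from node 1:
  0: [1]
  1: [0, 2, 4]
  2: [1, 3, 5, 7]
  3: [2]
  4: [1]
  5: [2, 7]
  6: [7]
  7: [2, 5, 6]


Visit 1, push [4, 2, 0]
Visit 0, push []
Visit 2, push [7, 5, 3]
Visit 3, push []
Visit 5, push [7]
Visit 7, push [6]
Visit 6, push []
Visit 4, push []

DFS order: [1, 0, 2, 3, 5, 7, 6, 4]


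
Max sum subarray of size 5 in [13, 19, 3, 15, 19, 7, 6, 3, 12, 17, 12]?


[0:5]: 69
[1:6]: 63
[2:7]: 50
[3:8]: 50
[4:9]: 47
[5:10]: 45
[6:11]: 50

Max: 69 at [0:5]


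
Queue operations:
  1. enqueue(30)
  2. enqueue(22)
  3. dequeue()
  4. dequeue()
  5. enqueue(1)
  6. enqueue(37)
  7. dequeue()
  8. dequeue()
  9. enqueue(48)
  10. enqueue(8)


enqueue(30) -> [30]
enqueue(22) -> [30, 22]
dequeue()->30, [22]
dequeue()->22, []
enqueue(1) -> [1]
enqueue(37) -> [1, 37]
dequeue()->1, [37]
dequeue()->37, []
enqueue(48) -> [48]
enqueue(8) -> [48, 8]

Final queue: [48, 8]


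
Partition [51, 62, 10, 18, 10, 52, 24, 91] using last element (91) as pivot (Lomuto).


Pivot: 91
  51 <= 91: advance i (no swap)
  62 <= 91: advance i (no swap)
  10 <= 91: advance i (no swap)
  18 <= 91: advance i (no swap)
  10 <= 91: advance i (no swap)
  52 <= 91: advance i (no swap)
  24 <= 91: advance i (no swap)
Place pivot at 7: [51, 62, 10, 18, 10, 52, 24, 91]

Partitioned: [51, 62, 10, 18, 10, 52, 24, 91]


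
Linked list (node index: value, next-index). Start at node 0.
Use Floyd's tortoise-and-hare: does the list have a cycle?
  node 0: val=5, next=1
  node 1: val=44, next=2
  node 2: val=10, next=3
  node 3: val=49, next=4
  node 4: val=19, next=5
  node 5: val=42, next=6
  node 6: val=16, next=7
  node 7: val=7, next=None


Floyd's tortoise (slow, +1) and hare (fast, +2):
  init: slow=0, fast=0
  step 1: slow=1, fast=2
  step 2: slow=2, fast=4
  step 3: slow=3, fast=6
  step 4: fast 6->7->None, no cycle

Cycle: no


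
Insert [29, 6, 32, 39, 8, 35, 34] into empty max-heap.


Insert 29: [29]
Insert 6: [29, 6]
Insert 32: [32, 6, 29]
Insert 39: [39, 32, 29, 6]
Insert 8: [39, 32, 29, 6, 8]
Insert 35: [39, 32, 35, 6, 8, 29]
Insert 34: [39, 32, 35, 6, 8, 29, 34]

Final heap: [39, 32, 35, 6, 8, 29, 34]


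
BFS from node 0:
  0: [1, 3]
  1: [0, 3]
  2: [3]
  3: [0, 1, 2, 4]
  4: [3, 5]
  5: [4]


Visit 0, enqueue [1, 3]
Visit 1, enqueue []
Visit 3, enqueue [2, 4]
Visit 2, enqueue []
Visit 4, enqueue [5]
Visit 5, enqueue []

BFS order: [0, 1, 3, 2, 4, 5]


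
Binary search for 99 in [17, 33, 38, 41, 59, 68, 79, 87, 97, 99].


Step 1: lo=0, hi=9, mid=4, val=59
Step 2: lo=5, hi=9, mid=7, val=87
Step 3: lo=8, hi=9, mid=8, val=97
Step 4: lo=9, hi=9, mid=9, val=99

Found at index 9


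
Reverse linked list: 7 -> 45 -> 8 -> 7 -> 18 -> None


Step 1: curr=7, set curr.next=prev(None) | reversed so far: 7
Step 2: curr=45, set curr.next=prev(7) | reversed so far: 45 -> 7
Step 3: curr=8, set curr.next=prev(45) | reversed so far: 8 -> 45 -> 7
Step 4: curr=7, set curr.next=prev(8) | reversed so far: 7 -> 8 -> 45 -> 7
Step 5: curr=18, set curr.next=prev(7) | reversed so far: 18 -> 7 -> 8 -> 45 -> 7

18 -> 7 -> 8 -> 45 -> 7 -> None


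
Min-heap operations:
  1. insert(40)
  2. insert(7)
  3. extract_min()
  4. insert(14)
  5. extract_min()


insert(40) -> [40]
insert(7) -> [7, 40]
extract_min()->7, [40]
insert(14) -> [14, 40]
extract_min()->14, [40]

Final heap: [40]


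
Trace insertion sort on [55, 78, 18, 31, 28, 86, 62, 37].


Initial: [55, 78, 18, 31, 28, 86, 62, 37]
Insert 78: [55, 78, 18, 31, 28, 86, 62, 37]
Insert 18: [18, 55, 78, 31, 28, 86, 62, 37]
Insert 31: [18, 31, 55, 78, 28, 86, 62, 37]
Insert 28: [18, 28, 31, 55, 78, 86, 62, 37]
Insert 86: [18, 28, 31, 55, 78, 86, 62, 37]
Insert 62: [18, 28, 31, 55, 62, 78, 86, 37]
Insert 37: [18, 28, 31, 37, 55, 62, 78, 86]

Sorted: [18, 28, 31, 37, 55, 62, 78, 86]


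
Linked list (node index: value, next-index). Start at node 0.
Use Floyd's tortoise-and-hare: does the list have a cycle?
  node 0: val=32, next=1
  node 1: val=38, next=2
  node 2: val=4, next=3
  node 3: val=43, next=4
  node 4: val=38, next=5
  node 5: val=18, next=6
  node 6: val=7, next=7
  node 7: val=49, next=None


Floyd's tortoise (slow, +1) and hare (fast, +2):
  init: slow=0, fast=0
  step 1: slow=1, fast=2
  step 2: slow=2, fast=4
  step 3: slow=3, fast=6
  step 4: fast 6->7->None, no cycle

Cycle: no


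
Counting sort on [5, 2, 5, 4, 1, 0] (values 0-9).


Input: [5, 2, 5, 4, 1, 0]
Counts: [1, 1, 1, 0, 1, 2, 0, 0, 0, 0]

Sorted: [0, 1, 2, 4, 5, 5]


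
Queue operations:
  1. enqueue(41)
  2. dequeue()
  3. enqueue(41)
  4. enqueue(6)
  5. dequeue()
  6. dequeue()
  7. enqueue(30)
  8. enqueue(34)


enqueue(41) -> [41]
dequeue()->41, []
enqueue(41) -> [41]
enqueue(6) -> [41, 6]
dequeue()->41, [6]
dequeue()->6, []
enqueue(30) -> [30]
enqueue(34) -> [30, 34]

Final queue: [30, 34]


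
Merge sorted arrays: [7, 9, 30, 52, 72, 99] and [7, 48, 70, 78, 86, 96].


Take 7 from A
Take 7 from B
Take 9 from A
Take 30 from A
Take 48 from B
Take 52 from A
Take 70 from B
Take 72 from A
Take 78 from B
Take 86 from B
Take 96 from B

Merged: [7, 7, 9, 30, 48, 52, 70, 72, 78, 86, 96, 99]


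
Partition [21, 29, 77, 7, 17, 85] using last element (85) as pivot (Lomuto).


Pivot: 85
  21 <= 85: advance i (no swap)
  29 <= 85: advance i (no swap)
  77 <= 85: advance i (no swap)
  7 <= 85: advance i (no swap)
  17 <= 85: advance i (no swap)
Place pivot at 5: [21, 29, 77, 7, 17, 85]

Partitioned: [21, 29, 77, 7, 17, 85]


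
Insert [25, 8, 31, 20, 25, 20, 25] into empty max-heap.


Insert 25: [25]
Insert 8: [25, 8]
Insert 31: [31, 8, 25]
Insert 20: [31, 20, 25, 8]
Insert 25: [31, 25, 25, 8, 20]
Insert 20: [31, 25, 25, 8, 20, 20]
Insert 25: [31, 25, 25, 8, 20, 20, 25]

Final heap: [31, 25, 25, 8, 20, 20, 25]


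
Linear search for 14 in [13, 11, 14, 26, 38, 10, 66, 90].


i=0: 13!=14
i=1: 11!=14
i=2: 14==14 found!

Found at 2, 3 comps


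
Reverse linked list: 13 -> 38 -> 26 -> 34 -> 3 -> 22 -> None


Step 1: curr=13, set curr.next=prev(None) | reversed so far: 13
Step 2: curr=38, set curr.next=prev(13) | reversed so far: 38 -> 13
Step 3: curr=26, set curr.next=prev(38) | reversed so far: 26 -> 38 -> 13
Step 4: curr=34, set curr.next=prev(26) | reversed so far: 34 -> 26 -> 38 -> 13
Step 5: curr=3, set curr.next=prev(34) | reversed so far: 3 -> 34 -> 26 -> 38 -> 13
Step 6: curr=22, set curr.next=prev(3) | reversed so far: 22 -> 3 -> 34 -> 26 -> 38 -> 13

22 -> 3 -> 34 -> 26 -> 38 -> 13 -> None


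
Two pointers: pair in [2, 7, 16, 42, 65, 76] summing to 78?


lo=0(2)+hi=5(76)=78

Yes: 2+76=78


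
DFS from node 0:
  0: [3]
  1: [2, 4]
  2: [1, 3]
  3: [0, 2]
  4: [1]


Visit 0, push [3]
Visit 3, push [2]
Visit 2, push [1]
Visit 1, push [4]
Visit 4, push []

DFS order: [0, 3, 2, 1, 4]


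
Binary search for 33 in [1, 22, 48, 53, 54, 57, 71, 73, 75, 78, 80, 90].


Step 1: lo=0, hi=11, mid=5, val=57
Step 2: lo=0, hi=4, mid=2, val=48
Step 3: lo=0, hi=1, mid=0, val=1
Step 4: lo=1, hi=1, mid=1, val=22

Not found


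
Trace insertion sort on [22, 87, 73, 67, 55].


Initial: [22, 87, 73, 67, 55]
Insert 87: [22, 87, 73, 67, 55]
Insert 73: [22, 73, 87, 67, 55]
Insert 67: [22, 67, 73, 87, 55]
Insert 55: [22, 55, 67, 73, 87]

Sorted: [22, 55, 67, 73, 87]


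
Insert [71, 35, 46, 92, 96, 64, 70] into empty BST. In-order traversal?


Insert 71: root
Insert 35: L from 71
Insert 46: L from 71 -> R from 35
Insert 92: R from 71
Insert 96: R from 71 -> R from 92
Insert 64: L from 71 -> R from 35 -> R from 46
Insert 70: L from 71 -> R from 35 -> R from 46 -> R from 64

In-order: [35, 46, 64, 70, 71, 92, 96]


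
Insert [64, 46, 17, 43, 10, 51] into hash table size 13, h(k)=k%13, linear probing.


Insert 64: h=12 -> slot 12
Insert 46: h=7 -> slot 7
Insert 17: h=4 -> slot 4
Insert 43: h=4, 1 probes -> slot 5
Insert 10: h=10 -> slot 10
Insert 51: h=12, 1 probes -> slot 0

Table: [51, None, None, None, 17, 43, None, 46, None, None, 10, None, 64]


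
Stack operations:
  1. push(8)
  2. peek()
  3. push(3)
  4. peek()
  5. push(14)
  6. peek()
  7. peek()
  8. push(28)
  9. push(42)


push(8) -> [8]
peek()->8
push(3) -> [8, 3]
peek()->3
push(14) -> [8, 3, 14]
peek()->14
peek()->14
push(28) -> [8, 3, 14, 28]
push(42) -> [8, 3, 14, 28, 42]

Final stack: [8, 3, 14, 28, 42]


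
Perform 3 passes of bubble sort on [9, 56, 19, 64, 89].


Initial: [9, 56, 19, 64, 89]
Pass 1: [9, 19, 56, 64, 89] (1 swaps)
Pass 2: [9, 19, 56, 64, 89] (0 swaps)
Pass 3: [9, 19, 56, 64, 89] (0 swaps)

After 3 passes: [9, 19, 56, 64, 89]


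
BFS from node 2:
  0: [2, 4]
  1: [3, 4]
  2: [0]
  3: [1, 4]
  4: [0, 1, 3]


Visit 2, enqueue [0]
Visit 0, enqueue [4]
Visit 4, enqueue [1, 3]
Visit 1, enqueue []
Visit 3, enqueue []

BFS order: [2, 0, 4, 1, 3]


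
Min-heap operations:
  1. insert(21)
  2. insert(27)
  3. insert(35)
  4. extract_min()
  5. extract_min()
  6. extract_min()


insert(21) -> [21]
insert(27) -> [21, 27]
insert(35) -> [21, 27, 35]
extract_min()->21, [27, 35]
extract_min()->27, [35]
extract_min()->35, []

Final heap: []


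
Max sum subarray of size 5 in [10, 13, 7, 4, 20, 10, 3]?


[0:5]: 54
[1:6]: 54
[2:7]: 44

Max: 54 at [0:5]


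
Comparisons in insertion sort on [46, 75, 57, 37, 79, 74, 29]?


Algorithm: insertion sort
Input: [46, 75, 57, 37, 79, 74, 29]
Sorted: [29, 37, 46, 57, 74, 75, 79]

16


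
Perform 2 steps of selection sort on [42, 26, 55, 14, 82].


Initial: [42, 26, 55, 14, 82]
Step 1: min=14 at 3
  Swap: [14, 26, 55, 42, 82]
Step 2: min=26 at 1
  Swap: [14, 26, 55, 42, 82]

After 2 steps: [14, 26, 55, 42, 82]


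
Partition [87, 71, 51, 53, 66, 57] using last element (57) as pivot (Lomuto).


Pivot: 57
  51 <= 57: swap -> [51, 71, 87, 53, 66, 57]
  53 <= 57: swap -> [51, 53, 87, 71, 66, 57]
Place pivot at 2: [51, 53, 57, 71, 66, 87]

Partitioned: [51, 53, 57, 71, 66, 87]


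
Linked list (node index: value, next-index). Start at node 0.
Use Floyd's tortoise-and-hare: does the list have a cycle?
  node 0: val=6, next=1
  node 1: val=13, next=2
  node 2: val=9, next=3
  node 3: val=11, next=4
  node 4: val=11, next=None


Floyd's tortoise (slow, +1) and hare (fast, +2):
  init: slow=0, fast=0
  step 1: slow=1, fast=2
  step 2: slow=2, fast=4
  step 3: fast -> None, no cycle

Cycle: no


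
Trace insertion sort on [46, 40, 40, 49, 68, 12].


Initial: [46, 40, 40, 49, 68, 12]
Insert 40: [40, 46, 40, 49, 68, 12]
Insert 40: [40, 40, 46, 49, 68, 12]
Insert 49: [40, 40, 46, 49, 68, 12]
Insert 68: [40, 40, 46, 49, 68, 12]
Insert 12: [12, 40, 40, 46, 49, 68]

Sorted: [12, 40, 40, 46, 49, 68]


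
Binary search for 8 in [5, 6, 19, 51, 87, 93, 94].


Step 1: lo=0, hi=6, mid=3, val=51
Step 2: lo=0, hi=2, mid=1, val=6
Step 3: lo=2, hi=2, mid=2, val=19

Not found


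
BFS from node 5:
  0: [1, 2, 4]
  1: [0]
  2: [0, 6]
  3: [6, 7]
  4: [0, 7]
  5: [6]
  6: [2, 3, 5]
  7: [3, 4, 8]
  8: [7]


Visit 5, enqueue [6]
Visit 6, enqueue [2, 3]
Visit 2, enqueue [0]
Visit 3, enqueue [7]
Visit 0, enqueue [1, 4]
Visit 7, enqueue [8]
Visit 1, enqueue []
Visit 4, enqueue []
Visit 8, enqueue []

BFS order: [5, 6, 2, 3, 0, 7, 1, 4, 8]


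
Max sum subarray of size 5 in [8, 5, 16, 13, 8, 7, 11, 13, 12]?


[0:5]: 50
[1:6]: 49
[2:7]: 55
[3:8]: 52
[4:9]: 51

Max: 55 at [2:7]


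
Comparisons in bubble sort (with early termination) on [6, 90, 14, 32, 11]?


Algorithm: bubble sort (with early termination)
Input: [6, 90, 14, 32, 11]
Sorted: [6, 11, 14, 32, 90]

10


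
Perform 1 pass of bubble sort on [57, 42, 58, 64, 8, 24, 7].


Initial: [57, 42, 58, 64, 8, 24, 7]
Pass 1: [42, 57, 58, 8, 24, 7, 64] (4 swaps)

After 1 pass: [42, 57, 58, 8, 24, 7, 64]


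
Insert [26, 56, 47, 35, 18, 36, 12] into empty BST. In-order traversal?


Insert 26: root
Insert 56: R from 26
Insert 47: R from 26 -> L from 56
Insert 35: R from 26 -> L from 56 -> L from 47
Insert 18: L from 26
Insert 36: R from 26 -> L from 56 -> L from 47 -> R from 35
Insert 12: L from 26 -> L from 18

In-order: [12, 18, 26, 35, 36, 47, 56]


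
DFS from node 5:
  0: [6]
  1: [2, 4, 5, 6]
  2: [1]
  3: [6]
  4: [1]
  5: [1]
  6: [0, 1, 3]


Visit 5, push [1]
Visit 1, push [6, 4, 2]
Visit 2, push []
Visit 4, push []
Visit 6, push [3, 0]
Visit 0, push []
Visit 3, push []

DFS order: [5, 1, 2, 4, 6, 0, 3]


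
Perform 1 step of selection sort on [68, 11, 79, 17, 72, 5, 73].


Initial: [68, 11, 79, 17, 72, 5, 73]
Step 1: min=5 at 5
  Swap: [5, 11, 79, 17, 72, 68, 73]

After 1 step: [5, 11, 79, 17, 72, 68, 73]


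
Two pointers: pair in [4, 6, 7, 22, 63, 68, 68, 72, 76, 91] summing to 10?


lo=0(4)+hi=9(91)=95
lo=0(4)+hi=8(76)=80
lo=0(4)+hi=7(72)=76
lo=0(4)+hi=6(68)=72
lo=0(4)+hi=5(68)=72
lo=0(4)+hi=4(63)=67
lo=0(4)+hi=3(22)=26
lo=0(4)+hi=2(7)=11
lo=0(4)+hi=1(6)=10

Yes: 4+6=10


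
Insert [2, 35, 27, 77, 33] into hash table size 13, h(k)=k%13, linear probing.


Insert 2: h=2 -> slot 2
Insert 35: h=9 -> slot 9
Insert 27: h=1 -> slot 1
Insert 77: h=12 -> slot 12
Insert 33: h=7 -> slot 7

Table: [None, 27, 2, None, None, None, None, 33, None, 35, None, None, 77]


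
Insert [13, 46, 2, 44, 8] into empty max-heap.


Insert 13: [13]
Insert 46: [46, 13]
Insert 2: [46, 13, 2]
Insert 44: [46, 44, 2, 13]
Insert 8: [46, 44, 2, 13, 8]

Final heap: [46, 44, 2, 13, 8]


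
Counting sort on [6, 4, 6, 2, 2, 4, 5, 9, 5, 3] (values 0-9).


Input: [6, 4, 6, 2, 2, 4, 5, 9, 5, 3]
Counts: [0, 0, 2, 1, 2, 2, 2, 0, 0, 1]

Sorted: [2, 2, 3, 4, 4, 5, 5, 6, 6, 9]


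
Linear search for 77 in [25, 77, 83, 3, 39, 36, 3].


i=0: 25!=77
i=1: 77==77 found!

Found at 1, 2 comps


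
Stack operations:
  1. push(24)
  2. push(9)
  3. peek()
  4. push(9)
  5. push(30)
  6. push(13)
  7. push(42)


push(24) -> [24]
push(9) -> [24, 9]
peek()->9
push(9) -> [24, 9, 9]
push(30) -> [24, 9, 9, 30]
push(13) -> [24, 9, 9, 30, 13]
push(42) -> [24, 9, 9, 30, 13, 42]

Final stack: [24, 9, 9, 30, 13, 42]


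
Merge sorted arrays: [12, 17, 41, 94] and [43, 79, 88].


Take 12 from A
Take 17 from A
Take 41 from A
Take 43 from B
Take 79 from B
Take 88 from B

Merged: [12, 17, 41, 43, 79, 88, 94]


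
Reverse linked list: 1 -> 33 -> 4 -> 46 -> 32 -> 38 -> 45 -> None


Step 1: curr=1, set curr.next=prev(None) | reversed so far: 1
Step 2: curr=33, set curr.next=prev(1) | reversed so far: 33 -> 1
Step 3: curr=4, set curr.next=prev(33) | reversed so far: 4 -> 33 -> 1
Step 4: curr=46, set curr.next=prev(4) | reversed so far: 46 -> 4 -> 33 -> 1
Step 5: curr=32, set curr.next=prev(46) | reversed so far: 32 -> 46 -> 4 -> 33 -> 1
Step 6: curr=38, set curr.next=prev(32) | reversed so far: 38 -> 32 -> 46 -> 4 -> 33 -> 1
Step 7: curr=45, set curr.next=prev(38) | reversed so far: 45 -> 38 -> 32 -> 46 -> 4 -> 33 -> 1

45 -> 38 -> 32 -> 46 -> 4 -> 33 -> 1 -> None


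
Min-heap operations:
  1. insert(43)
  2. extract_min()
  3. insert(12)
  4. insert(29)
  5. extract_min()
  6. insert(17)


insert(43) -> [43]
extract_min()->43, []
insert(12) -> [12]
insert(29) -> [12, 29]
extract_min()->12, [29]
insert(17) -> [17, 29]

Final heap: [17, 29]


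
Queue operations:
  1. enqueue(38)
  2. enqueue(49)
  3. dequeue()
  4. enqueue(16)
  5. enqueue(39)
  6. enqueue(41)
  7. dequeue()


enqueue(38) -> [38]
enqueue(49) -> [38, 49]
dequeue()->38, [49]
enqueue(16) -> [49, 16]
enqueue(39) -> [49, 16, 39]
enqueue(41) -> [49, 16, 39, 41]
dequeue()->49, [16, 39, 41]

Final queue: [16, 39, 41]


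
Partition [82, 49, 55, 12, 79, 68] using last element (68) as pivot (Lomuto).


Pivot: 68
  49 <= 68: swap -> [49, 82, 55, 12, 79, 68]
  55 <= 68: swap -> [49, 55, 82, 12, 79, 68]
  12 <= 68: swap -> [49, 55, 12, 82, 79, 68]
Place pivot at 3: [49, 55, 12, 68, 79, 82]

Partitioned: [49, 55, 12, 68, 79, 82]


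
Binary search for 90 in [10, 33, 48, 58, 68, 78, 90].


Step 1: lo=0, hi=6, mid=3, val=58
Step 2: lo=4, hi=6, mid=5, val=78
Step 3: lo=6, hi=6, mid=6, val=90

Found at index 6


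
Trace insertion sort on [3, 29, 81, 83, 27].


Initial: [3, 29, 81, 83, 27]
Insert 29: [3, 29, 81, 83, 27]
Insert 81: [3, 29, 81, 83, 27]
Insert 83: [3, 29, 81, 83, 27]
Insert 27: [3, 27, 29, 81, 83]

Sorted: [3, 27, 29, 81, 83]


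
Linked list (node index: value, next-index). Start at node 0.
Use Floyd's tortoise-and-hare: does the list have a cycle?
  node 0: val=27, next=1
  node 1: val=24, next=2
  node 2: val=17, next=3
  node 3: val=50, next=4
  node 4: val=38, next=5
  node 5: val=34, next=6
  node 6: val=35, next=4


Floyd's tortoise (slow, +1) and hare (fast, +2):
  init: slow=0, fast=0
  step 1: slow=1, fast=2
  step 2: slow=2, fast=4
  step 3: slow=3, fast=6
  step 4: slow=4, fast=5
  step 5: slow=5, fast=4
  step 6: slow=6, fast=6
  slow == fast at node 6: cycle detected

Cycle: yes


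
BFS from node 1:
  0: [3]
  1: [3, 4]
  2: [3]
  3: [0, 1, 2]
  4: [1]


Visit 1, enqueue [3, 4]
Visit 3, enqueue [0, 2]
Visit 4, enqueue []
Visit 0, enqueue []
Visit 2, enqueue []

BFS order: [1, 3, 4, 0, 2]


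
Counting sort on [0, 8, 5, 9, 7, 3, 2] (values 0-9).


Input: [0, 8, 5, 9, 7, 3, 2]
Counts: [1, 0, 1, 1, 0, 1, 0, 1, 1, 1]

Sorted: [0, 2, 3, 5, 7, 8, 9]


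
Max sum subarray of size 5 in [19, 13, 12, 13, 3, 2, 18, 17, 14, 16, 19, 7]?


[0:5]: 60
[1:6]: 43
[2:7]: 48
[3:8]: 53
[4:9]: 54
[5:10]: 67
[6:11]: 84
[7:12]: 73

Max: 84 at [6:11]


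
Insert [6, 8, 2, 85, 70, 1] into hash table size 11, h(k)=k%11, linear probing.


Insert 6: h=6 -> slot 6
Insert 8: h=8 -> slot 8
Insert 2: h=2 -> slot 2
Insert 85: h=8, 1 probes -> slot 9
Insert 70: h=4 -> slot 4
Insert 1: h=1 -> slot 1

Table: [None, 1, 2, None, 70, None, 6, None, 8, 85, None]


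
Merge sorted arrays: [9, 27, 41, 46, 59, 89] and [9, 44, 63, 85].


Take 9 from A
Take 9 from B
Take 27 from A
Take 41 from A
Take 44 from B
Take 46 from A
Take 59 from A
Take 63 from B
Take 85 from B

Merged: [9, 9, 27, 41, 44, 46, 59, 63, 85, 89]


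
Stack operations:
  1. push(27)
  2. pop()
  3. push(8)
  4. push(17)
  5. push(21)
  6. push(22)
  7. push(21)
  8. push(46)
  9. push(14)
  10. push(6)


push(27) -> [27]
pop()->27, []
push(8) -> [8]
push(17) -> [8, 17]
push(21) -> [8, 17, 21]
push(22) -> [8, 17, 21, 22]
push(21) -> [8, 17, 21, 22, 21]
push(46) -> [8, 17, 21, 22, 21, 46]
push(14) -> [8, 17, 21, 22, 21, 46, 14]
push(6) -> [8, 17, 21, 22, 21, 46, 14, 6]

Final stack: [8, 17, 21, 22, 21, 46, 14, 6]


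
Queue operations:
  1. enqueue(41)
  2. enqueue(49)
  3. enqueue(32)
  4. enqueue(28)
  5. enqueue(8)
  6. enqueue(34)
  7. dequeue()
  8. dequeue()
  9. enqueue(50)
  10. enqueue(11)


enqueue(41) -> [41]
enqueue(49) -> [41, 49]
enqueue(32) -> [41, 49, 32]
enqueue(28) -> [41, 49, 32, 28]
enqueue(8) -> [41, 49, 32, 28, 8]
enqueue(34) -> [41, 49, 32, 28, 8, 34]
dequeue()->41, [49, 32, 28, 8, 34]
dequeue()->49, [32, 28, 8, 34]
enqueue(50) -> [32, 28, 8, 34, 50]
enqueue(11) -> [32, 28, 8, 34, 50, 11]

Final queue: [32, 28, 8, 34, 50, 11]


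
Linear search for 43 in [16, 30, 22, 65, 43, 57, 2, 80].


i=0: 16!=43
i=1: 30!=43
i=2: 22!=43
i=3: 65!=43
i=4: 43==43 found!

Found at 4, 5 comps


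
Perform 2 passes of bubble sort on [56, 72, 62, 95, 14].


Initial: [56, 72, 62, 95, 14]
Pass 1: [56, 62, 72, 14, 95] (2 swaps)
Pass 2: [56, 62, 14, 72, 95] (1 swaps)

After 2 passes: [56, 62, 14, 72, 95]


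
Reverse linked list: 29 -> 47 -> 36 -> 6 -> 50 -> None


Step 1: curr=29, set curr.next=prev(None) | reversed so far: 29
Step 2: curr=47, set curr.next=prev(29) | reversed so far: 47 -> 29
Step 3: curr=36, set curr.next=prev(47) | reversed so far: 36 -> 47 -> 29
Step 4: curr=6, set curr.next=prev(36) | reversed so far: 6 -> 36 -> 47 -> 29
Step 5: curr=50, set curr.next=prev(6) | reversed so far: 50 -> 6 -> 36 -> 47 -> 29

50 -> 6 -> 36 -> 47 -> 29 -> None


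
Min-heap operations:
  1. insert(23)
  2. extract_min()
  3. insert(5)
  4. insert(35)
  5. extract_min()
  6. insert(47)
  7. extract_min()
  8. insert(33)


insert(23) -> [23]
extract_min()->23, []
insert(5) -> [5]
insert(35) -> [5, 35]
extract_min()->5, [35]
insert(47) -> [35, 47]
extract_min()->35, [47]
insert(33) -> [33, 47]

Final heap: [33, 47]


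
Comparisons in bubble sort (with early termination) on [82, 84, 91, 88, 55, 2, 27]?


Algorithm: bubble sort (with early termination)
Input: [82, 84, 91, 88, 55, 2, 27]
Sorted: [2, 27, 55, 82, 84, 88, 91]

21


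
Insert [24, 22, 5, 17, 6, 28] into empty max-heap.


Insert 24: [24]
Insert 22: [24, 22]
Insert 5: [24, 22, 5]
Insert 17: [24, 22, 5, 17]
Insert 6: [24, 22, 5, 17, 6]
Insert 28: [28, 22, 24, 17, 6, 5]

Final heap: [28, 22, 24, 17, 6, 5]


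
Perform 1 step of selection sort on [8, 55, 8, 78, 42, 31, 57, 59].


Initial: [8, 55, 8, 78, 42, 31, 57, 59]
Step 1: min=8 at 0
  Swap: [8, 55, 8, 78, 42, 31, 57, 59]

After 1 step: [8, 55, 8, 78, 42, 31, 57, 59]


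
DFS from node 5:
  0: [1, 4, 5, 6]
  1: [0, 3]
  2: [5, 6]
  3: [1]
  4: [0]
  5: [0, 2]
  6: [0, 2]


Visit 5, push [2, 0]
Visit 0, push [6, 4, 1]
Visit 1, push [3]
Visit 3, push []
Visit 4, push []
Visit 6, push [2]
Visit 2, push []

DFS order: [5, 0, 1, 3, 4, 6, 2]


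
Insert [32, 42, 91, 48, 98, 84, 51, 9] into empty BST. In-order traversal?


Insert 32: root
Insert 42: R from 32
Insert 91: R from 32 -> R from 42
Insert 48: R from 32 -> R from 42 -> L from 91
Insert 98: R from 32 -> R from 42 -> R from 91
Insert 84: R from 32 -> R from 42 -> L from 91 -> R from 48
Insert 51: R from 32 -> R from 42 -> L from 91 -> R from 48 -> L from 84
Insert 9: L from 32

In-order: [9, 32, 42, 48, 51, 84, 91, 98]


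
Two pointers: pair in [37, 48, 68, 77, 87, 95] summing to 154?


lo=0(37)+hi=5(95)=132
lo=1(48)+hi=5(95)=143
lo=2(68)+hi=5(95)=163
lo=2(68)+hi=4(87)=155
lo=2(68)+hi=3(77)=145

No pair found


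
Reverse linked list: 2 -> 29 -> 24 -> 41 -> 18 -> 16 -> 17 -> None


Step 1: curr=2, set curr.next=prev(None) | reversed so far: 2
Step 2: curr=29, set curr.next=prev(2) | reversed so far: 29 -> 2
Step 3: curr=24, set curr.next=prev(29) | reversed so far: 24 -> 29 -> 2
Step 4: curr=41, set curr.next=prev(24) | reversed so far: 41 -> 24 -> 29 -> 2
Step 5: curr=18, set curr.next=prev(41) | reversed so far: 18 -> 41 -> 24 -> 29 -> 2
Step 6: curr=16, set curr.next=prev(18) | reversed so far: 16 -> 18 -> 41 -> 24 -> 29 -> 2
Step 7: curr=17, set curr.next=prev(16) | reversed so far: 17 -> 16 -> 18 -> 41 -> 24 -> 29 -> 2

17 -> 16 -> 18 -> 41 -> 24 -> 29 -> 2 -> None


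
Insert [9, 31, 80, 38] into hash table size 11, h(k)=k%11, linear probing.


Insert 9: h=9 -> slot 9
Insert 31: h=9, 1 probes -> slot 10
Insert 80: h=3 -> slot 3
Insert 38: h=5 -> slot 5

Table: [None, None, None, 80, None, 38, None, None, None, 9, 31]


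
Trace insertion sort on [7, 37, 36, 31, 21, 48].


Initial: [7, 37, 36, 31, 21, 48]
Insert 37: [7, 37, 36, 31, 21, 48]
Insert 36: [7, 36, 37, 31, 21, 48]
Insert 31: [7, 31, 36, 37, 21, 48]
Insert 21: [7, 21, 31, 36, 37, 48]
Insert 48: [7, 21, 31, 36, 37, 48]

Sorted: [7, 21, 31, 36, 37, 48]


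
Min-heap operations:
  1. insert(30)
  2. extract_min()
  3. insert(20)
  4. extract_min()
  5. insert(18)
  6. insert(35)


insert(30) -> [30]
extract_min()->30, []
insert(20) -> [20]
extract_min()->20, []
insert(18) -> [18]
insert(35) -> [18, 35]

Final heap: [18, 35]


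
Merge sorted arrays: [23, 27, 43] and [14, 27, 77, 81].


Take 14 from B
Take 23 from A
Take 27 from A
Take 27 from B
Take 43 from A

Merged: [14, 23, 27, 27, 43, 77, 81]


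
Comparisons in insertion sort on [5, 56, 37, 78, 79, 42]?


Algorithm: insertion sort
Input: [5, 56, 37, 78, 79, 42]
Sorted: [5, 37, 42, 56, 78, 79]

9


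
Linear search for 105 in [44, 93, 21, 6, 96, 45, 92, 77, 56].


i=0: 44!=105
i=1: 93!=105
i=2: 21!=105
i=3: 6!=105
i=4: 96!=105
i=5: 45!=105
i=6: 92!=105
i=7: 77!=105
i=8: 56!=105

Not found, 9 comps


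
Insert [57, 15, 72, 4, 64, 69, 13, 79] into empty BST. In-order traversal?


Insert 57: root
Insert 15: L from 57
Insert 72: R from 57
Insert 4: L from 57 -> L from 15
Insert 64: R from 57 -> L from 72
Insert 69: R from 57 -> L from 72 -> R from 64
Insert 13: L from 57 -> L from 15 -> R from 4
Insert 79: R from 57 -> R from 72

In-order: [4, 13, 15, 57, 64, 69, 72, 79]
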